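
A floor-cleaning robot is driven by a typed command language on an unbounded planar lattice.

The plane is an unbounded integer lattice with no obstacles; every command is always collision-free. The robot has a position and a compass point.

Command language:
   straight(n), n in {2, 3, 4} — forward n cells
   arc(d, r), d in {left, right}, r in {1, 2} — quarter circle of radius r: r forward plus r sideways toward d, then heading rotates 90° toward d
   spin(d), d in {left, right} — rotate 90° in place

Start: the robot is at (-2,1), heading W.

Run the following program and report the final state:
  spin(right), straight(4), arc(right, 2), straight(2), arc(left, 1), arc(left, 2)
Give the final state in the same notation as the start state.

at (1,10), heading W

from: at (-2,1), heading W
[1] after spin(right): at (-2,1), heading N
[2] after straight(4): at (-2,5), heading N
[3] after arc(right, 2): at (0,7), heading E
[4] after straight(2): at (2,7), heading E
[5] after arc(left, 1): at (3,8), heading N
[6] after arc(left, 2): at (1,10), heading W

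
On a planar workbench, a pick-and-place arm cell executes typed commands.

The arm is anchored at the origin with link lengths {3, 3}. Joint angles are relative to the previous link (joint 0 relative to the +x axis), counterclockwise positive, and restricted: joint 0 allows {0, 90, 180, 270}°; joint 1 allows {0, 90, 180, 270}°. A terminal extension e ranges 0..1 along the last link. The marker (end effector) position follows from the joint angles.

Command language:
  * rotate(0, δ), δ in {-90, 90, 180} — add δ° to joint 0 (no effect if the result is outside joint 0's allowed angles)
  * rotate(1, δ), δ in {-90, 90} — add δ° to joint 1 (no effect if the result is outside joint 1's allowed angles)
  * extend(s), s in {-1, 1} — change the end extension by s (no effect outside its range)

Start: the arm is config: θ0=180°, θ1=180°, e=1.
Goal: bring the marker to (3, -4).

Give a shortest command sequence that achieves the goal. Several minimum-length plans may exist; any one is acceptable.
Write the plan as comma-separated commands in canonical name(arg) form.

rotate(1, 90), rotate(0, 180)

from: config: θ0=180°, θ1=180°, e=1
step 1 (rotate(1, 90)): config: θ0=180°, θ1=270°, e=1
step 2 (rotate(0, 180)): config: θ0=0°, θ1=270°, e=1
nothing shorter than 2 reaches the goal.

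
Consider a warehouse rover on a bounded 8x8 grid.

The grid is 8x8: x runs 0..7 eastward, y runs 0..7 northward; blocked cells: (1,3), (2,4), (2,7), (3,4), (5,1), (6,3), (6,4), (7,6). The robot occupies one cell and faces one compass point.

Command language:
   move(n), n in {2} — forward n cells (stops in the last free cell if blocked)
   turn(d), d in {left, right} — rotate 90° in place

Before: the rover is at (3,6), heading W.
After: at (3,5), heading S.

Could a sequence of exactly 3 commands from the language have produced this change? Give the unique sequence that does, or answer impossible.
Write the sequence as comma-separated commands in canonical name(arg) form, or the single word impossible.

turn(left), move(2), move(2)

key: position moved to (3,5) AND the heading swung to S — translation plus rotation needed
begin: at (3,6), heading W
t=1 turn(left) ⇒ at (3,6), heading S
t=2 move(2) ⇒ at (3,5), heading S
t=3 move(2) ⇒ at (3,5), heading S
all 27 alternatives checked — unique.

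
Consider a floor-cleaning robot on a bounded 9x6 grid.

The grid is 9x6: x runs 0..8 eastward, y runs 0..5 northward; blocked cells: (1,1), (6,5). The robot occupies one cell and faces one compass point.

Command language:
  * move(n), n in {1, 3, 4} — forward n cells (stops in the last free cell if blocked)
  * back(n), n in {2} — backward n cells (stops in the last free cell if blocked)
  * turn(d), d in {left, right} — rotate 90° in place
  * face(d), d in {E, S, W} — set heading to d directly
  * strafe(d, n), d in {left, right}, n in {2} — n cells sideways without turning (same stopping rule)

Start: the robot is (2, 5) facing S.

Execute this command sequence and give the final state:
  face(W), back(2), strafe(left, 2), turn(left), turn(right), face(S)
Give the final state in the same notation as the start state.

from: (2, 5) facing S
1. face(W) → (2, 5) facing W
2. back(2) → (4, 5) facing W
3. strafe(left, 2) → (4, 3) facing W
4. turn(left) → (4, 3) facing S
5. turn(right) → (4, 3) facing W
6. face(S) → (4, 3) facing S

(4, 3) facing S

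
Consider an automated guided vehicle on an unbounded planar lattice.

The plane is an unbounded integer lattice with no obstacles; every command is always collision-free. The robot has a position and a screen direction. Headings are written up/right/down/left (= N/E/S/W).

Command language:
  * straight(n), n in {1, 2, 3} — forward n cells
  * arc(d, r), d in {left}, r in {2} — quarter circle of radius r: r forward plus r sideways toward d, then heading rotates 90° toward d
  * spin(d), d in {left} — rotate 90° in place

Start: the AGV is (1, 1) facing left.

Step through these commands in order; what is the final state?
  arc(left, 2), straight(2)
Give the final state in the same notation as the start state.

(-1, -3) facing down

initial: (1, 1) facing left
1. arc(left, 2) → (-1, -1) facing down
2. straight(2) → (-1, -3) facing down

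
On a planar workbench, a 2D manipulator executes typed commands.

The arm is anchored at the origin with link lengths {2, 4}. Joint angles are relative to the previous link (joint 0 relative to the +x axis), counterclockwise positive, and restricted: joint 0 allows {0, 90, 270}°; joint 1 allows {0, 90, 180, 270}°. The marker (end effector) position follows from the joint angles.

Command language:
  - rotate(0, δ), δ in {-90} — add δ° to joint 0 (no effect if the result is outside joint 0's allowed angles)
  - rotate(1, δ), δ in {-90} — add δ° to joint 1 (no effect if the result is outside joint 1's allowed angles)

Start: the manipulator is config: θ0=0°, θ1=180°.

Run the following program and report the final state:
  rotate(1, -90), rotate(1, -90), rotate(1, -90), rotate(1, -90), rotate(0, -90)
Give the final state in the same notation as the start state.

t0: config: θ0=0°, θ1=180°
step 1 (rotate(1, -90)): config: θ0=0°, θ1=90°
step 2 (rotate(1, -90)): config: θ0=0°, θ1=0°
step 3 (rotate(1, -90)): config: θ0=0°, θ1=270°
step 4 (rotate(1, -90)): config: θ0=0°, θ1=180°
step 5 (rotate(0, -90)): config: θ0=270°, θ1=180°

config: θ0=270°, θ1=180°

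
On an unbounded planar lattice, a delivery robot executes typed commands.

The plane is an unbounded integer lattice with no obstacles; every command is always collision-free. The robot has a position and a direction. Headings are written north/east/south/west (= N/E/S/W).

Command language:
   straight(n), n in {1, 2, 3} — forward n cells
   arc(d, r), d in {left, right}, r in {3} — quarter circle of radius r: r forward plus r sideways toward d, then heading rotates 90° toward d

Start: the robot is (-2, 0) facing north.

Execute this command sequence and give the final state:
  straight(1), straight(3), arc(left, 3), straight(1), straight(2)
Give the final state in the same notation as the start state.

(-8, 7) facing west

initial: (-2, 0) facing north
[1] after straight(1): (-2, 1) facing north
[2] after straight(3): (-2, 4) facing north
[3] after arc(left, 3): (-5, 7) facing west
[4] after straight(1): (-6, 7) facing west
[5] after straight(2): (-8, 7) facing west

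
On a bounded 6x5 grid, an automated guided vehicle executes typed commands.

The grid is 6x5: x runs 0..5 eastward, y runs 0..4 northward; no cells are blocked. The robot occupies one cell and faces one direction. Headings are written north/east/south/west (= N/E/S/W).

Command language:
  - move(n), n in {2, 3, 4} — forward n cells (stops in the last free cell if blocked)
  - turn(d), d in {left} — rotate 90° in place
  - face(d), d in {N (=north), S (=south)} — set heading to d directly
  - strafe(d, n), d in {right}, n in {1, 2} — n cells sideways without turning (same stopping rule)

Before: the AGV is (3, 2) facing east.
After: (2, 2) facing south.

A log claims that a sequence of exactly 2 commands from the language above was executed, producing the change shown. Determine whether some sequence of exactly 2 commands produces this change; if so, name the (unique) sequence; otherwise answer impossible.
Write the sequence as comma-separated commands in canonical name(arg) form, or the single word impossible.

face(S), strafe(right, 1)

key: position moved to (2,2) AND the heading swung to S — translation plus rotation needed
t0: (3, 2) facing east
t=1 face(S) ⇒ (3, 2) facing south
t=2 strafe(right, 1) ⇒ (2, 2) facing south
uniquely the one of 64 2-step routes that fits.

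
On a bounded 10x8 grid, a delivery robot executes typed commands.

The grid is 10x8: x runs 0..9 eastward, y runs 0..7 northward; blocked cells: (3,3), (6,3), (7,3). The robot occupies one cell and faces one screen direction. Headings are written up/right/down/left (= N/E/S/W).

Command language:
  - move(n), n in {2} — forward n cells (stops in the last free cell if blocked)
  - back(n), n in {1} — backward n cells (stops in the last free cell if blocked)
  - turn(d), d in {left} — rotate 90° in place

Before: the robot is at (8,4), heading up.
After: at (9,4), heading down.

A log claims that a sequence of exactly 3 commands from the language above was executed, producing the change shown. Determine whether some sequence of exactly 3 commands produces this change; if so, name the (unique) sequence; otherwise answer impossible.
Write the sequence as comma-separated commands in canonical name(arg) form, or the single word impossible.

key: cell and facing (now S) both changed — the 3 commands mix motion and turning
start: at (8,4), heading up
step 1 (turn(left)): at (8,4), heading left
step 2 (back(1)): at (9,4), heading left
step 3 (turn(left)): at (9,4), heading down
no rival 3-sequence matches.

turn(left), back(1), turn(left)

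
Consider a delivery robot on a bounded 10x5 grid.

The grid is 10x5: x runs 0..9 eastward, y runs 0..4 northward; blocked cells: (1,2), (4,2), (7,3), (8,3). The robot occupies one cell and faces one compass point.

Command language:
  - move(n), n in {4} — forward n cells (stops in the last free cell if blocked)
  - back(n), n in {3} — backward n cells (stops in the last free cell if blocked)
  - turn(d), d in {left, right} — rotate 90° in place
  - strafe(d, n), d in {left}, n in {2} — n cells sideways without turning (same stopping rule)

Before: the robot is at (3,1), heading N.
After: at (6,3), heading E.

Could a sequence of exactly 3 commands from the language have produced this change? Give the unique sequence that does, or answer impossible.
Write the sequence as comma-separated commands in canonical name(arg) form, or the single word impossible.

turn(right), strafe(left, 2), move(4)

key: order matters: swapping turn(right) and move(4) lands elsewhere
begin: at (3,1), heading N
t=1 turn(right) ⇒ at (3,1), heading E
t=2 strafe(left, 2) ⇒ at (3,3), heading E
t=3 move(4) ⇒ at (6,3), heading E
no other 3-command option fits: unique.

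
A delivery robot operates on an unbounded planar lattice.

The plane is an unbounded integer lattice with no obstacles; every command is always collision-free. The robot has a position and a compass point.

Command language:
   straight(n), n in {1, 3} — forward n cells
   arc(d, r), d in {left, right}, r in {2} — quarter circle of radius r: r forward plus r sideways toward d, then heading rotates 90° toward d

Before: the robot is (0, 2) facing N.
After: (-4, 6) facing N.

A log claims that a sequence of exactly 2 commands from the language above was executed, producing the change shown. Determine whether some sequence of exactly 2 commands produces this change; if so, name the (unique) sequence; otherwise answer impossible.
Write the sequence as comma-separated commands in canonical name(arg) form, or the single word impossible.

key: still facing N at the end — net rotation zero over 2 steps
t0: (0, 2) facing N
1. arc(left, 2) → (-2, 4) facing W
2. arc(right, 2) → (-4, 6) facing N
uniquely the one of 16 2-step routes that fits.

arc(left, 2), arc(right, 2)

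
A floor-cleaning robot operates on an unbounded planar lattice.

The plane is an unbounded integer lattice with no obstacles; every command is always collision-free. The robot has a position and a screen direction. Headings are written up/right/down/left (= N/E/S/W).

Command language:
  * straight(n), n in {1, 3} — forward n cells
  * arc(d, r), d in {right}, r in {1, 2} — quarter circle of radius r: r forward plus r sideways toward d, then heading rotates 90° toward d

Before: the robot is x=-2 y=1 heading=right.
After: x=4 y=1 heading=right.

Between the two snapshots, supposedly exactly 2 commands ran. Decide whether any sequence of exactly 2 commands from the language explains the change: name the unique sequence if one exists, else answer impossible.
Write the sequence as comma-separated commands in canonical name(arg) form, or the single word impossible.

key: still facing E at the end — nothing in the sequence rotates
begin: x=-2 y=1 heading=right
t=1 straight(3) ⇒ x=1 y=1 heading=right
t=2 straight(3) ⇒ x=4 y=1 heading=right
no other 2-command option fits: unique.

straight(3), straight(3)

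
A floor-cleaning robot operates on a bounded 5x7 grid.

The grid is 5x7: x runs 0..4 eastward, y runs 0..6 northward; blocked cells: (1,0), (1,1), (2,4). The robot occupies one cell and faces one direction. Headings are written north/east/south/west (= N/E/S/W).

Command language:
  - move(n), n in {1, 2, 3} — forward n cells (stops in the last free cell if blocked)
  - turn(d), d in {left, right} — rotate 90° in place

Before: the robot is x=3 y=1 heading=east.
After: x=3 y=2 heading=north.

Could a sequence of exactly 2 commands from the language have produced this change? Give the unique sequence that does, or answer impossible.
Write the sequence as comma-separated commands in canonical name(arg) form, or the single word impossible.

key: position moved to (3,2) AND the heading swung to N — translation plus rotation needed
start: x=3 y=1 heading=east
t=1 turn(left) ⇒ x=3 y=1 heading=north
t=2 move(1) ⇒ x=3 y=2 heading=north
uniquely the one of 25 2-step routes that fits.

turn(left), move(1)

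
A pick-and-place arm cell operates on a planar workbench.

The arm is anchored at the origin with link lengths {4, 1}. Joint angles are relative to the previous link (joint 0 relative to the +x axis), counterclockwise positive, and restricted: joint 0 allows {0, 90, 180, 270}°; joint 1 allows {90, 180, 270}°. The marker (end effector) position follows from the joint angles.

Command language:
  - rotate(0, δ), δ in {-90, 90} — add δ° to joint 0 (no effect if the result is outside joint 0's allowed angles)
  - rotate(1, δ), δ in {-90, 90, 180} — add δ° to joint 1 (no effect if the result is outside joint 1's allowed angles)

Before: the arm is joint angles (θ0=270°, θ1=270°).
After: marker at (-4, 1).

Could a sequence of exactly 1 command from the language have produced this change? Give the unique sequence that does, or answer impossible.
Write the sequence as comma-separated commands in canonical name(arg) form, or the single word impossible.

begin: joint angles (θ0=270°, θ1=270°)
t=1 rotate(0, -90) ⇒ joint angles (θ0=180°, θ1=270°)
uniquely the one of 5 1-step routes that fits.

rotate(0, -90)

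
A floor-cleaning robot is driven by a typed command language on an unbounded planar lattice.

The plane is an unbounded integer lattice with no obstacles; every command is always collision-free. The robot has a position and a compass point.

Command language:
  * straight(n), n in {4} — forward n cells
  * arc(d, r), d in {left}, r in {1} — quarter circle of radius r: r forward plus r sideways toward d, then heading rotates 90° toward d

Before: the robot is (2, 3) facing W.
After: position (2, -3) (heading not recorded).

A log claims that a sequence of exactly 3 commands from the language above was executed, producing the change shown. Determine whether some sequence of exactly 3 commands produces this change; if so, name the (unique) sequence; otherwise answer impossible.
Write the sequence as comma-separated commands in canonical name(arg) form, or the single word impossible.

arc(left, 1), straight(4), arc(left, 1)

begin: (2, 3) facing W
step 1 (arc(left, 1)): (1, 2) facing S
step 2 (straight(4)): (1, -2) facing S
step 3 (arc(left, 1)): (2, -3) facing E
no other 3-command option fits: unique.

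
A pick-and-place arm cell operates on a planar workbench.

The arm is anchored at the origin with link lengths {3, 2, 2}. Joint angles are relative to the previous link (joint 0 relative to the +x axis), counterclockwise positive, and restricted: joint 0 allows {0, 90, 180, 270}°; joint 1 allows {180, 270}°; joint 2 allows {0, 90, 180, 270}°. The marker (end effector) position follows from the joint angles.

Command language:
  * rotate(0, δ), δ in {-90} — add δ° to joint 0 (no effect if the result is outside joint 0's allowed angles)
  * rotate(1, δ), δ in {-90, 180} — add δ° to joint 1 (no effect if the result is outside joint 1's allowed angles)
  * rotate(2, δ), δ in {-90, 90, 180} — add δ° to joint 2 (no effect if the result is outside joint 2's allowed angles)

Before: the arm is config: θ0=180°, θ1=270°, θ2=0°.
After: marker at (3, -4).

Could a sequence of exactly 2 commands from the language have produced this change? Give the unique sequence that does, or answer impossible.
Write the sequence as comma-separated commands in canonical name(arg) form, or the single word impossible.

initial: config: θ0=180°, θ1=270°, θ2=0°
step 1 (rotate(0, -90)): config: θ0=90°, θ1=270°, θ2=0°
step 2 (rotate(0, -90)): config: θ0=0°, θ1=270°, θ2=0°
uniquely the one of 36 2-step routes that fits.

rotate(0, -90), rotate(0, -90)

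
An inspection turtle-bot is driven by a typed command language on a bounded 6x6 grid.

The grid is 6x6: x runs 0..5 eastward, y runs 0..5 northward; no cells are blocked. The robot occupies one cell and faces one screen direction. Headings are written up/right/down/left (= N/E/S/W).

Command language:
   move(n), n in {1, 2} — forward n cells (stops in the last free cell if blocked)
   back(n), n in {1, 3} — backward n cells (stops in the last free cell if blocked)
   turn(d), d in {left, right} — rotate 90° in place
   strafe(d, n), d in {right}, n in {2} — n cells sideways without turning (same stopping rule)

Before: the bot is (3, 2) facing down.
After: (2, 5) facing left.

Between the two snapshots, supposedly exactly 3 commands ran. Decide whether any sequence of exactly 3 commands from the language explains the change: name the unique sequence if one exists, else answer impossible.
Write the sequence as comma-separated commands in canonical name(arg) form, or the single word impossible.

back(3), turn(right), move(1)

key: order matters: swapping back(3) and move(1) lands elsewhere
t0: (3, 2) facing down
step 1 (back(3)): (3, 5) facing down
step 2 (turn(right)): (3, 5) facing left
step 3 (move(1)): (2, 5) facing left
all 343 alternatives checked — unique.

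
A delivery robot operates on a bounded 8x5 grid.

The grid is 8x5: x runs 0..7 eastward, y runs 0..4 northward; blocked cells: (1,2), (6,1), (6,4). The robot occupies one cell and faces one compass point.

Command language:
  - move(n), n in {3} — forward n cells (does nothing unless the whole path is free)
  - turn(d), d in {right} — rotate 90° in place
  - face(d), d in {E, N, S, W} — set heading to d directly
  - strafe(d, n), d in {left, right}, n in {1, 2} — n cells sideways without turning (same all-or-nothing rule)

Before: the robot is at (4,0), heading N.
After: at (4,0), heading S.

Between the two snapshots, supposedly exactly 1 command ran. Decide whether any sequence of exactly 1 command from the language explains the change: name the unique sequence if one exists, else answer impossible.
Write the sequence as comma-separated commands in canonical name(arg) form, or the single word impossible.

key: (4,0) unchanged — the single command moves nothing
begin: at (4,0), heading N
step 1 (face(S)): at (4,0), heading S
no other 1-command option fits: unique.

face(S)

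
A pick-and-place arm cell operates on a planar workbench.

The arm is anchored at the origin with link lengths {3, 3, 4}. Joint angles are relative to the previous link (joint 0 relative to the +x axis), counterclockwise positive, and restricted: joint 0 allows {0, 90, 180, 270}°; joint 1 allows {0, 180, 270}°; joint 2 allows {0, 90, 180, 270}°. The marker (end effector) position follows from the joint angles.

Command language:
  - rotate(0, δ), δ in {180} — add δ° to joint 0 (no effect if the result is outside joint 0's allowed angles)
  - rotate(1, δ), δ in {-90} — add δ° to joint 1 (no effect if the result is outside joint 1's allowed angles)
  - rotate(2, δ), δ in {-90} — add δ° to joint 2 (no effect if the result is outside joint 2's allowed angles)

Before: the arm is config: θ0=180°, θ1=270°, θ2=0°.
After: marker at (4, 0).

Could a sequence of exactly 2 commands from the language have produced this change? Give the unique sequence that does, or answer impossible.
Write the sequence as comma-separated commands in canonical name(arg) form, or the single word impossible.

from: config: θ0=180°, θ1=270°, θ2=0°
[1] after rotate(1, -90): config: θ0=180°, θ1=180°, θ2=0°
[2] after rotate(1, -90): config: θ0=180°, θ1=180°, θ2=0°
no rival 2-sequence matches.

rotate(1, -90), rotate(1, -90)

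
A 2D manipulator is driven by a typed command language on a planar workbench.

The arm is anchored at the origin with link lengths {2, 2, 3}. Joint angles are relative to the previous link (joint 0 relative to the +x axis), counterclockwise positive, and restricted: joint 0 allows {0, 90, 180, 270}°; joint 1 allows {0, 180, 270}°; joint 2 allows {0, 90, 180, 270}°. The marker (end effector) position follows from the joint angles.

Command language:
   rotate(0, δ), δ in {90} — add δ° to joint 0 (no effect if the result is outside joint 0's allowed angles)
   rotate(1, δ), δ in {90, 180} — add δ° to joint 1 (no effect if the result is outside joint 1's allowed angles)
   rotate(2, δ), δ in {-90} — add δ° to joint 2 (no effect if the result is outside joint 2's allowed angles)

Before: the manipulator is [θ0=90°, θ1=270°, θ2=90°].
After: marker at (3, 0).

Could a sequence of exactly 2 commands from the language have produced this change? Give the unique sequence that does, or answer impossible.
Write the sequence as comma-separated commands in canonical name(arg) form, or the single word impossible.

rotate(1, 90), rotate(1, 180)

key: running rotate(1, 180) before rotate(1, 90) would end elsewhere — order is forced
start: [θ0=90°, θ1=270°, θ2=90°]
1. rotate(1, 90) → [θ0=90°, θ1=0°, θ2=90°]
2. rotate(1, 180) → [θ0=90°, θ1=180°, θ2=90°]
all 16 alternatives checked — unique.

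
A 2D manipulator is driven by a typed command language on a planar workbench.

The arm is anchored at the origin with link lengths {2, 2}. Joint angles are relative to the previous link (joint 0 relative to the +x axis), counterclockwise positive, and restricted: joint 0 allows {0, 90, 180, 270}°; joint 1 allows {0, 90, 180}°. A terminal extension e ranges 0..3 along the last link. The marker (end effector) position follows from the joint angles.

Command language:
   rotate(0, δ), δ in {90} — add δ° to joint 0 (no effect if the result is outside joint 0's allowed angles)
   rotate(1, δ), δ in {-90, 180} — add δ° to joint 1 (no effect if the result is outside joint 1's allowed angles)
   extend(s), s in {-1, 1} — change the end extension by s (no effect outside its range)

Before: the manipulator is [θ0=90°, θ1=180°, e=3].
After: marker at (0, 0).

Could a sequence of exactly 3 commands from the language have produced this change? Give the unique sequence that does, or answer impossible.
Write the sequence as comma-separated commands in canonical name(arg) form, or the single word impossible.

extend(-1), extend(-1), extend(-1)

from: [θ0=90°, θ1=180°, e=3]
1. extend(-1) → [θ0=90°, θ1=180°, e=2]
2. extend(-1) → [θ0=90°, θ1=180°, e=1]
3. extend(-1) → [θ0=90°, θ1=180°, e=0]
no rival 3-sequence matches.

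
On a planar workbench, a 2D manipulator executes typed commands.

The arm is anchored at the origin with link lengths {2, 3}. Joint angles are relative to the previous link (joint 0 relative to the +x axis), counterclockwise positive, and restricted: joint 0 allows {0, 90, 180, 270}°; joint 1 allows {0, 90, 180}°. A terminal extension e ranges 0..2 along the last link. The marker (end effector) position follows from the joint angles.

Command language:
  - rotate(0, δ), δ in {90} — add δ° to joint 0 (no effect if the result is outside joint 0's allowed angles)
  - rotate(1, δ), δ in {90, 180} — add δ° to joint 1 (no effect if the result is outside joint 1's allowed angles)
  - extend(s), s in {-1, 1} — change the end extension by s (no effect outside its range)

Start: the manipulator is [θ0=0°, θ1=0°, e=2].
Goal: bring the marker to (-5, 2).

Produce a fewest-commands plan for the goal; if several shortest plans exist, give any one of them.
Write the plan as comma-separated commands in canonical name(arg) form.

from: [θ0=0°, θ1=0°, e=2]
t=1 rotate(0, 90) ⇒ [θ0=90°, θ1=0°, e=2]
t=2 rotate(1, 90) ⇒ [θ0=90°, θ1=90°, e=2]
nothing shorter than 2 reaches the goal.

rotate(0, 90), rotate(1, 90)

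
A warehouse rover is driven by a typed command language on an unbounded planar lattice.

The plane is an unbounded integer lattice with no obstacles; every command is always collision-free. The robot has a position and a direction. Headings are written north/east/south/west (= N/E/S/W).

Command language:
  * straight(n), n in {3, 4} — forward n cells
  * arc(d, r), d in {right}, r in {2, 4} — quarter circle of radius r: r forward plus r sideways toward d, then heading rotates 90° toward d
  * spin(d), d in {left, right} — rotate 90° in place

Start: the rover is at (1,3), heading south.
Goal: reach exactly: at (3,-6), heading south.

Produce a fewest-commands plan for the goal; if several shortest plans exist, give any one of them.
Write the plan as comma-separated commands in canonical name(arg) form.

begin: at (1,3), heading south
1. straight(3) → at (1,0), heading south
2. straight(4) → at (1,-4), heading south
3. spin(left) → at (1,-4), heading east
4. arc(right, 2) → at (3,-6), heading south
no 3-step plan works, so 4 is optimal.

straight(3), straight(4), spin(left), arc(right, 2)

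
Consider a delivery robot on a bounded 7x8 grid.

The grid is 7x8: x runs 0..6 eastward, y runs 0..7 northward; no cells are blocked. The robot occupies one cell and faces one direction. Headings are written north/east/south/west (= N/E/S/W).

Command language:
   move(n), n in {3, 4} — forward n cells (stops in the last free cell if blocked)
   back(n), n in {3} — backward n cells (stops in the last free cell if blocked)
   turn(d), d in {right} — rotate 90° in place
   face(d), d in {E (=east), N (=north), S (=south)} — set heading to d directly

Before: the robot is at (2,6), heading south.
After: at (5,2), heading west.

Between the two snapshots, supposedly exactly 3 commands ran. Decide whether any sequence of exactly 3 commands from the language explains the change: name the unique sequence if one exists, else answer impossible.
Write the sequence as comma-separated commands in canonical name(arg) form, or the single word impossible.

key: position moved to (5,2) AND the heading swung to W — translation plus rotation needed
start: at (2,6), heading south
t=1 move(4) ⇒ at (2,2), heading south
t=2 turn(right) ⇒ at (2,2), heading west
t=3 back(3) ⇒ at (5,2), heading west
no other 3-command option fits: unique.

move(4), turn(right), back(3)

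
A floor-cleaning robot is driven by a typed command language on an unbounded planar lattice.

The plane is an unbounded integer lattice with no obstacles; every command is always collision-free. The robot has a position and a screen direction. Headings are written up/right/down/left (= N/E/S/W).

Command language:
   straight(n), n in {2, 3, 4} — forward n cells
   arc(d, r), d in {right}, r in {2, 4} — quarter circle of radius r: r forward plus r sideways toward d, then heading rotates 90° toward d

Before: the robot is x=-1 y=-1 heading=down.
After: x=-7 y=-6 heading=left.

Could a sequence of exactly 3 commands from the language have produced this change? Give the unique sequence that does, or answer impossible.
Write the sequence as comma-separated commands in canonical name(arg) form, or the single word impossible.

key: position moved to (-7,-6) AND the heading swung to W — translation plus rotation needed
from: x=-1 y=-1 heading=down
step 1 (straight(3)): x=-1 y=-4 heading=down
step 2 (arc(right, 2)): x=-3 y=-6 heading=left
step 3 (straight(4)): x=-7 y=-6 heading=left
all 125 alternatives checked — unique.

straight(3), arc(right, 2), straight(4)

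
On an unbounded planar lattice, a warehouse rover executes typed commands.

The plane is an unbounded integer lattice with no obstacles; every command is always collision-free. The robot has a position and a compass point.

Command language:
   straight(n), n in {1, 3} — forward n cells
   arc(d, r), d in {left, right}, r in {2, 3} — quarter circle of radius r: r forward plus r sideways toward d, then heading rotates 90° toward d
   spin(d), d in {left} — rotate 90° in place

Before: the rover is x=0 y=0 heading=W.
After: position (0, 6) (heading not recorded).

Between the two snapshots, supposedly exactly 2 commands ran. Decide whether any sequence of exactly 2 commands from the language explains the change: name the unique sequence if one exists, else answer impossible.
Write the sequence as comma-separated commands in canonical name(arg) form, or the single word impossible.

begin: x=0 y=0 heading=W
1. arc(right, 3) → x=-3 y=3 heading=N
2. arc(right, 3) → x=0 y=6 heading=E
no rival 2-sequence matches.

arc(right, 3), arc(right, 3)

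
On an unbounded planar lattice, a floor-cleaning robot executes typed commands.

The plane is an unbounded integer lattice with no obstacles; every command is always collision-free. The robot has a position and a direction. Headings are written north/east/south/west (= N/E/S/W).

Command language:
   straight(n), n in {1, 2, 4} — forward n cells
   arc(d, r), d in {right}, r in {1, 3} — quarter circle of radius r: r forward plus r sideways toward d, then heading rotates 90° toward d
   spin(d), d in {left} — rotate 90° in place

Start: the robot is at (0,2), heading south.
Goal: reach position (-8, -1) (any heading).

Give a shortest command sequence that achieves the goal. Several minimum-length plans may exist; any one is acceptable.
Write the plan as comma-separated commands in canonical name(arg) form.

arc(right, 3), straight(4), straight(1)

start: at (0,2), heading south
step 1 (arc(right, 3)): at (-3,-1), heading west
step 2 (straight(4)): at (-7,-1), heading west
step 3 (straight(1)): at (-8,-1), heading west
shorter routes all fall short; 3 is best.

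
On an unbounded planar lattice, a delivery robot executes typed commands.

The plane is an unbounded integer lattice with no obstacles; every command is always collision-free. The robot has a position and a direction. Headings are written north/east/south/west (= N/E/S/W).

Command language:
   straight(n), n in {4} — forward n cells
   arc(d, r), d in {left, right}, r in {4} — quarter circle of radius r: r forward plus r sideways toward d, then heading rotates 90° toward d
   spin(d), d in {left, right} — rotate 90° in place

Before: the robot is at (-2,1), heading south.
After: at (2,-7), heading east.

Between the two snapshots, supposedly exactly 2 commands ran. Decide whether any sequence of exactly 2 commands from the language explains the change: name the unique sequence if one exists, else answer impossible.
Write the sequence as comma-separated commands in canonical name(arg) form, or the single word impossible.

key: position moved to (2,-7) AND the heading swung to E — translation plus rotation needed
begin: at (-2,1), heading south
step 1 (straight(4)): at (-2,-3), heading south
step 2 (arc(left, 4)): at (2,-7), heading east
no other 2-command option fits: unique.

straight(4), arc(left, 4)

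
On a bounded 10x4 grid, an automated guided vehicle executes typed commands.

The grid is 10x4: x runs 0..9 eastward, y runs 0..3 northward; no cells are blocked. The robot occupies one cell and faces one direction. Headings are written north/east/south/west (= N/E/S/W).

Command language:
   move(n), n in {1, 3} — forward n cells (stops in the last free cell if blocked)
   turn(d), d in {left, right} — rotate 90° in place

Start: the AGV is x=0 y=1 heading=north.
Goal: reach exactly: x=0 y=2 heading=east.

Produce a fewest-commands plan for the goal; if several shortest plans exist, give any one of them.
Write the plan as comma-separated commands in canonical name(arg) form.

initial: x=0 y=1 heading=north
1. move(1) → x=0 y=2 heading=north
2. turn(right) → x=0 y=2 heading=east
nothing shorter than 2 reaches the goal.

move(1), turn(right)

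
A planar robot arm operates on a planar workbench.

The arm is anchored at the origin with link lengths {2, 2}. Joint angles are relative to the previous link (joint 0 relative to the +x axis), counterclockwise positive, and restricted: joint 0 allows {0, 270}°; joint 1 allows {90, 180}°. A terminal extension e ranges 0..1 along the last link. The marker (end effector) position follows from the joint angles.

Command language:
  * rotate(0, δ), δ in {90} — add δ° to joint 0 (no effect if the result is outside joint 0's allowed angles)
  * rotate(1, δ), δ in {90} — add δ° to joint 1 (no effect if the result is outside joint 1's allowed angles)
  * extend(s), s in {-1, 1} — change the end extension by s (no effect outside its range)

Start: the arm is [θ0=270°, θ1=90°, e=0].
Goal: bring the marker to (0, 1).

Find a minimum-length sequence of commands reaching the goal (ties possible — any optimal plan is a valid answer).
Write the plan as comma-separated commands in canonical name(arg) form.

rotate(1, 90), extend(1)

from: [θ0=270°, θ1=90°, e=0]
1. rotate(1, 90) → [θ0=270°, θ1=180°, e=0]
2. extend(1) → [θ0=270°, θ1=180°, e=1]
nothing shorter than 2 reaches the goal.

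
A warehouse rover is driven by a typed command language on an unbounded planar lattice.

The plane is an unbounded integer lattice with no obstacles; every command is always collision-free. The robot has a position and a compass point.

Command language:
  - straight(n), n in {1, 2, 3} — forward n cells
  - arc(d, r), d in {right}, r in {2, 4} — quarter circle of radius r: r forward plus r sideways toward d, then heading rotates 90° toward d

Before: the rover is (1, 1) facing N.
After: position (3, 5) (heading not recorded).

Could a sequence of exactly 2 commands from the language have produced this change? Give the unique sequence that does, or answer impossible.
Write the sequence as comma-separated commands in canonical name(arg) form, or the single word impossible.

key: running arc(right, 2) before straight(2) would end elsewhere — order is forced
initial: (1, 1) facing N
t=1 straight(2) ⇒ (1, 3) facing N
t=2 arc(right, 2) ⇒ (3, 5) facing E
uniquely the one of 25 2-step routes that fits.

straight(2), arc(right, 2)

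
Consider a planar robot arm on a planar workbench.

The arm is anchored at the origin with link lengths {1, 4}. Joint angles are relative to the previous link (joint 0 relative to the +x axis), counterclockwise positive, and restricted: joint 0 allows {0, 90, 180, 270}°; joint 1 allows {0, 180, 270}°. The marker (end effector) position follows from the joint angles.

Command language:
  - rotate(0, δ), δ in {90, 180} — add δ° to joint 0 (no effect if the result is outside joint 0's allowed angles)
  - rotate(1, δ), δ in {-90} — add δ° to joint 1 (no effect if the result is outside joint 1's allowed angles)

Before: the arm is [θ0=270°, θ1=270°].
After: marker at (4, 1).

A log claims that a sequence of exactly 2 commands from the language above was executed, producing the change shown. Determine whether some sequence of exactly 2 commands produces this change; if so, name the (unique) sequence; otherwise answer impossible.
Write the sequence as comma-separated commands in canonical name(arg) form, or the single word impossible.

from: [θ0=270°, θ1=270°]
1. rotate(0, 90) → [θ0=0°, θ1=270°]
2. rotate(0, 90) → [θ0=90°, θ1=270°]
all 9 alternatives checked — unique.

rotate(0, 90), rotate(0, 90)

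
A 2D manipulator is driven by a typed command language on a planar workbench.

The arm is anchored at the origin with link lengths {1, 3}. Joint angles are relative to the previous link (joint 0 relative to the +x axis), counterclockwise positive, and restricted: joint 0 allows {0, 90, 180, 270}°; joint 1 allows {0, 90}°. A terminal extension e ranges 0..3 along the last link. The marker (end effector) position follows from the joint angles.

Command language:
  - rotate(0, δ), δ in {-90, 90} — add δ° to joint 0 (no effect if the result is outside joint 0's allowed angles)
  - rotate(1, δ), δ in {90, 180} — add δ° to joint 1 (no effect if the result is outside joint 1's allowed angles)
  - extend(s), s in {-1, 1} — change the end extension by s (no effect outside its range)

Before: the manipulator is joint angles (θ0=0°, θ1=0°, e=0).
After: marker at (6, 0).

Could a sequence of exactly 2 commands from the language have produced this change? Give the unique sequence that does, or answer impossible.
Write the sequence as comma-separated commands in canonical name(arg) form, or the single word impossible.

initial: joint angles (θ0=0°, θ1=0°, e=0)
t=1 extend(1) ⇒ joint angles (θ0=0°, θ1=0°, e=1)
t=2 extend(1) ⇒ joint angles (θ0=0°, θ1=0°, e=2)
no rival 2-sequence matches.

extend(1), extend(1)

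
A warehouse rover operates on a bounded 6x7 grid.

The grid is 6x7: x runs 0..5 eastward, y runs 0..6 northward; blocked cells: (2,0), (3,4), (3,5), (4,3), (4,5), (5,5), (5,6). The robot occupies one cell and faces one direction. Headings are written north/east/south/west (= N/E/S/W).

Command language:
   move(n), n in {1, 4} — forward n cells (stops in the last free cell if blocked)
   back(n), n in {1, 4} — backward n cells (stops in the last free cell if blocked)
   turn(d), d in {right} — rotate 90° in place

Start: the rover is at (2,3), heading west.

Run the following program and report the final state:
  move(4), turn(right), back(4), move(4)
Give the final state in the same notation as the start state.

t0: at (2,3), heading west
t=1 move(4) ⇒ at (0,3), heading west
t=2 turn(right) ⇒ at (0,3), heading north
t=3 back(4) ⇒ at (0,0), heading north
t=4 move(4) ⇒ at (0,4), heading north

at (0,4), heading north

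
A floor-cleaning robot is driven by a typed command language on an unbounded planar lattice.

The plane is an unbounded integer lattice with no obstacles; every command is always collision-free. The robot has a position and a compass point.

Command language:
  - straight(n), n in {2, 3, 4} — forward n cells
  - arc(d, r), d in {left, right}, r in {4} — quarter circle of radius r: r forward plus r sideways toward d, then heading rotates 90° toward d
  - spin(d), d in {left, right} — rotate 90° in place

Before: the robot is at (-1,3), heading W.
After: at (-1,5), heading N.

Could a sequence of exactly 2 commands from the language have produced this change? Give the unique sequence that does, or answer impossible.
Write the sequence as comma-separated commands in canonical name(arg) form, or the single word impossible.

spin(right), straight(2)

key: order matters: swapping spin(right) and straight(2) lands elsewhere
begin: at (-1,3), heading W
[1] after spin(right): at (-1,3), heading N
[2] after straight(2): at (-1,5), heading N
all 49 alternatives checked — unique.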